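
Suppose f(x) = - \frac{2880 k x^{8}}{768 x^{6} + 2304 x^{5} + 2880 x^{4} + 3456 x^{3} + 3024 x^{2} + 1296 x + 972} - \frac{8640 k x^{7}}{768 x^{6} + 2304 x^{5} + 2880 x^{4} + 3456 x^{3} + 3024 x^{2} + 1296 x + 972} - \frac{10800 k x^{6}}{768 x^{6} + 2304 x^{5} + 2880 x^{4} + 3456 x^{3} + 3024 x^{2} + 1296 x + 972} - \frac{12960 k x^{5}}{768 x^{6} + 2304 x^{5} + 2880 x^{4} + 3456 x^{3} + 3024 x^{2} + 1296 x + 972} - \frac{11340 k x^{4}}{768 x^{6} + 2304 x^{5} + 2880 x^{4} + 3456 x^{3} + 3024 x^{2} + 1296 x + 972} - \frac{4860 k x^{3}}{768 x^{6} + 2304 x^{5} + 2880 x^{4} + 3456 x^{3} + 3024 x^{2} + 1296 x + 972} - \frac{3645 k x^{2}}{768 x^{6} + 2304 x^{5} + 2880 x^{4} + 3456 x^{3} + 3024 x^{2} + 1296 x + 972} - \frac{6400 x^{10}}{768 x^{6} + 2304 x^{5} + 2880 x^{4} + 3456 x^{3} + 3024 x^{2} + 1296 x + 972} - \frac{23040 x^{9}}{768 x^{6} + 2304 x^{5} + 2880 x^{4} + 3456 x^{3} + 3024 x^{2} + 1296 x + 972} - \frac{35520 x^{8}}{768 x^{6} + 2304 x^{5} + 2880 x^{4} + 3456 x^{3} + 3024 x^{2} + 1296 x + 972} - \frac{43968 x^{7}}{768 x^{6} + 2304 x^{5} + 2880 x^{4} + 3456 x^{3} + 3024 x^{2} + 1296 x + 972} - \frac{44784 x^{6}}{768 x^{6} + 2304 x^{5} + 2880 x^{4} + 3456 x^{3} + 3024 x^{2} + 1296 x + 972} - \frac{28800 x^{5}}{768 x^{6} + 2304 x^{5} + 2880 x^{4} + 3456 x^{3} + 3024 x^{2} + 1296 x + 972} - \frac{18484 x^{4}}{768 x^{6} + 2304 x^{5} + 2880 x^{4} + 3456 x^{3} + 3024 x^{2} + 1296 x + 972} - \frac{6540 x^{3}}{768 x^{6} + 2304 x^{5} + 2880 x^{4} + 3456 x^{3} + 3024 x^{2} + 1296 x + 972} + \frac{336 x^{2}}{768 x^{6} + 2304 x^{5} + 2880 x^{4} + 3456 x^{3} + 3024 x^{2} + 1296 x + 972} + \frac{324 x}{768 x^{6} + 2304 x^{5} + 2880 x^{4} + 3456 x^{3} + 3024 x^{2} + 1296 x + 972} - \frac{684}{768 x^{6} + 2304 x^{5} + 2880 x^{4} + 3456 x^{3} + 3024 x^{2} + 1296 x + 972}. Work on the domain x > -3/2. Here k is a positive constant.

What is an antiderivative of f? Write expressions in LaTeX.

An antiderivative is F(x) = \frac{- 15 k x^{3} \left(2 x + 3\right) \left(4 x^{2} + 3\right) - 20 x^{5} \left(2 x + 3\right) \left(4 x^{2} + 3\right) - 15 x^{4} \left(2 x + 3\right) \left(4 x^{2} + 3\right) - 6 x^{2} \left(2 x + 3\right) \left(4 x^{2} + 3\right) + 80 x^{2} + 12 \left(- x - 2\right) \left(2 x + 3\right) - 9 \left(2 x + 3\right) \left(4 x^{2} + 3\right) + 60}{12 \left(2 x + 3\right) \left(4 x^{2} + 3\right)}.

The integrand splits into summands that can be handled one at a time.
Check: d/dx[\frac{- 15 k x^{3} \left(2 x + 3\right) \left(4 x^{2} + 3\right) - 20 x^{5} \left(2 x + 3\right) \left(4 x^{2} + 3\right) - 15 x^{4} \left(2 x + 3\right) \left(4 x^{2} + 3\right) - 6 x^{2} \left(2 x + 3\right) \left(4 x^{2} + 3\right) + 80 x^{2} + 12 \left(- x - 2\right) \left(2 x + 3\right) - 9 \left(2 x + 3\right) \left(4 x^{2} + 3\right) + 60}{12 \left(2 x + 3\right) \left(4 x^{2} + 3\right)}] = \frac{- 2880 k x^{8} - 8640 k x^{7} - 10800 k x^{6} - 12960 k x^{5} - 11340 k x^{4} - 4860 k x^{3} - 3645 k x^{2} - 6400 x^{10} - 23040 x^{9} - 35520 x^{8} - 43968 x^{7} - 44784 x^{6} - 28800 x^{5} - 18484 x^{4} - 6540 x^{3} + 336 x^{2} + 324 x - 684}{768 x^{6} + 2304 x^{5} + 2880 x^{4} + 3456 x^{3} + 3024 x^{2} + 1296 x + 972}, which equals f(x).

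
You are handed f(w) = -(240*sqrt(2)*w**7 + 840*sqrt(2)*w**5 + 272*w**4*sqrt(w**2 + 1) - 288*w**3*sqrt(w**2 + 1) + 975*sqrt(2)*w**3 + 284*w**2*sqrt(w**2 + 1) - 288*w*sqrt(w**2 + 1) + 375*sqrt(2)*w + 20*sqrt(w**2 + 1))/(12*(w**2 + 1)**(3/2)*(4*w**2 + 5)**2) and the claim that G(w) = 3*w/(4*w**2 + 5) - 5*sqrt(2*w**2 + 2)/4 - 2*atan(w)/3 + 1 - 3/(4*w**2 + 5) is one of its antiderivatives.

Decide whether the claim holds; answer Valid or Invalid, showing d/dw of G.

d/dw[G] = (-240*sqrt(2)*w**7 - 840*sqrt(2)*w**5 - 272*w**4*sqrt(w**2 + 1) + 288*w**3*sqrt(w**2 + 1) - 975*sqrt(2)*w**3 - 284*w**2*sqrt(w**2 + 1) + 288*w*sqrt(w**2 + 1) - 375*sqrt(2)*w - 20*sqrt(w**2 + 1))/(192*w**6*sqrt(w**2 + 1) + 672*w**4*sqrt(w**2 + 1) + 780*w**2*sqrt(w**2 + 1) + 300*sqrt(w**2 + 1))
This equals f(w) exactly, so the claim holds.

Valid. The derivative of G reproduces f.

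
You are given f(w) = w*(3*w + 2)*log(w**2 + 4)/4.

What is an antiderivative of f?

A first test for any F(w): its w-derivative must equal f(w) identically.
Check: d/dw[(3*w**3*log(w**2 + 4) - 2*w**3 + 3*w**2*log(w**2 + 4) - 3*w**2 + 24*w + 12*log(w**2 + 4) - 48*atan(w/2))/12] = 3*w**2*log(w**2 + 4)/4 + w*log(w**2 + 4)/2, which equals f(w).

An antiderivative is F(w) = (3*w**3*log(w**2 + 4) - 2*w**3 + 3*w**2*log(w**2 + 4) - 3*w**2 + 24*w + 12*log(w**2 + 4) - 48*atan(w/2))/12.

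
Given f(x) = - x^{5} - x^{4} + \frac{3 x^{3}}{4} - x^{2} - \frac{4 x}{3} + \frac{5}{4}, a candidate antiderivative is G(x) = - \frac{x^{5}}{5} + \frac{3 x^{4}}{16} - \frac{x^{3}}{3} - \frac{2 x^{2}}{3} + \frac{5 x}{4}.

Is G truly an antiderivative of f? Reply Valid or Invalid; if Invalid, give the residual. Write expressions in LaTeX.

Invalid: d/dx[G] - f = x^{5}, which is not 0.

d/dx[G] = - x^{4} + \frac{3 x^{3}}{4} - x^{2} - \frac{4 x}{3} + \frac{5}{4}
d/dx[G] - f(x) = x^{5} != 0.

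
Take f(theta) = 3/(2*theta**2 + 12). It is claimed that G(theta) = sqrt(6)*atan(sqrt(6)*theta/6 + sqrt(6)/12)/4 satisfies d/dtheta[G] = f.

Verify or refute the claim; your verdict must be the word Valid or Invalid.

d/dtheta[G] = 6/(4*theta**2 + 4*theta + 25)
d/dtheta[G] - f(theta) = (-12*theta - 3)/(8*theta**4 + 8*theta**3 + 98*theta**2 + 48*theta + 300) != 0.

Invalid: d/dtheta[G] - f = (-12*theta - 3)/(8*theta**4 + 8*theta**3 + 98*theta**2 + 48*theta + 300), which is not 0.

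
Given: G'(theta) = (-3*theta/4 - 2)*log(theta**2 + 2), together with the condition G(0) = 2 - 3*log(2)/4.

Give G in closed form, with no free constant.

G(theta) = (3*theta**2 + theta*(-3*theta - 16)*log(theta**2 + 2) + 32*theta - 6*log(theta**2 + 2) - 32*sqrt(2)*atan(sqrt(2)*theta/2) + 16)/8

Check a candidate G(theta) by differentiating: d/dtheta[G] must match the given G'(theta).
A general antiderivative is 3*theta**2/8 + 4*theta + (-3*theta**2/8 - 2*theta)*log(theta**2 + 2) - 3*log(theta**2 + 2)/4 - 4*sqrt(2)*atan(sqrt(2)*theta/2) + C.
The condition gives C = 2 - 3*log(2)/4 - (-3*log(2)/4) = 2.
So G(theta) = (3*theta**2 + theta*(-3*theta - 16)*log(theta**2 + 2) + 32*theta - 6*log(theta**2 + 2) - 32*sqrt(2)*atan(sqrt(2)*theta/2) + 16)/8.
Check: d/dtheta[(3*theta**2 + theta*(-3*theta - 16)*log(theta**2 + 2) + 32*theta - 6*log(theta**2 + 2) - 32*sqrt(2)*atan(sqrt(2)*theta/2) + 16)/8] = -3*theta*log(theta**2 + 2)/4 - 2*log(theta**2 + 2), which equals G'(theta).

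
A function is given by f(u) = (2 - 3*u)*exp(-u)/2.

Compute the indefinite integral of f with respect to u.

Recognize the product-rule pattern: f = v'r + vr' with v = 3*u/2 + 1/2, r = exp(-u), so integration by parts undoes it.
Check: d/du[(3*u + 1)*exp(-u)/2] = (2 - 3*u)*exp(-u)/2 = f(u).

F(u) = (3*u + 1)*exp(-u)/2 + C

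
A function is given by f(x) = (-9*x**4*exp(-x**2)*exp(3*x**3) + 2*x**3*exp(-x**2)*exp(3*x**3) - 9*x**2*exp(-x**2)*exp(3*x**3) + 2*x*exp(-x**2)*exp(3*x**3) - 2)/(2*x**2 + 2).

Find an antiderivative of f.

A first test for any F(x): its x-derivative must equal f(x) identically.
Check: d/dx[-atan(x) - exp(-x**2)*exp(3*x**3)/2] = (-9*x**4*exp(3*x**3) + 2*x**3*exp(3*x**3) - 9*x**2*exp(3*x**3) + 2*x*exp(3*x**3) - 2*exp(x**2))/(2*x**2*exp(x**2) + 2*exp(x**2)), which equals f(x).

An antiderivative is F(x) = -atan(x) - exp(-x**2)*exp(3*x**3)/2.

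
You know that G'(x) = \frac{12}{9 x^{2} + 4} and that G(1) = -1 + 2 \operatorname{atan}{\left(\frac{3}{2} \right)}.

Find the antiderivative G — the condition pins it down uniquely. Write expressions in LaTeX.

G(x) = 2 \operatorname{atan}{\left(\frac{3 x}{2} \right)} - 1

Recover the given G'(x) by differentiating a candidate G(x); any mismatch rules it out.
A general antiderivative is 2 \operatorname{atan}{\left(\frac{3 x}{2} \right)} + C.
The condition gives C = -1 + 2 \operatorname{atan}{\left(\frac{3}{2} \right)} - (2 \operatorname{atan}{\left(\frac{3}{2} \right)}) = -1.
So G(x) = 2 \operatorname{atan}{\left(\frac{3 x}{2} \right)} - 1.
Check: d/dx[2 \operatorname{atan}{\left(\frac{3 x}{2} \right)} - 1] = \frac{12}{9 x^{2} + 4} = G'(x).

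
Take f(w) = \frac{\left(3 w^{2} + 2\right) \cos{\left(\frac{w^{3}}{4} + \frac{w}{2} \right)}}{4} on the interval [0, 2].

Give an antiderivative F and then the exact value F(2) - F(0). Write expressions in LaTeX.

f matches the chain-rule pattern g'(h)*h' with inner function h(w) = \frac{w^{3}}{4} + \frac{w}{2}; substituting u = h(w) collapses the integral.
F(w) = \sin{\left(\frac{w^{3}}{4} + \frac{w}{2} \right)} is an antiderivative of f.
Check: d/dw[\sin{\left(\frac{w^{3}}{4} + \frac{w}{2} \right)}] = \frac{3 w^{2} \cos{\left(\frac{w^{3}}{4} + \frac{w}{2} \right)}}{4} + \frac{\cos{\left(\frac{w^{3}}{4} + \frac{w}{2} \right)}}{2}, which equals f(w).
F(2) = \sin{\left(3 \right)}; F(0) = 0.
Integral = F(2) - F(0) = \sin{\left(3 \right)}.

Antiderivative: F(w) = \sin{\left(\frac{w^{3}}{4} + \frac{w}{2} \right)}; value = \sin{\left(3 \right)}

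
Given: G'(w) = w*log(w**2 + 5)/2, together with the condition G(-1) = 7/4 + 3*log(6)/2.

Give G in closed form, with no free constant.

Since d/dw undoes antidifferentiation here, G(w) must give back the stated G'(w).
A general antiderivative is w**2*log(w**2 + 5)/4 - w**2/4 + 5*log(w**2 + 5)/4 + C.
The condition gives C = 7/4 + 3*log(6)/2 - (-1/4 + 3*log(6)/2) = 2.
So G(w) = (w**2*log(w**2 + 5) - w**2 + 5*log(w**2 + 5) + 8)/4.
Check: d/dw[(w**2*log(w**2 + 5) - w**2 + 5*log(w**2 + 5) + 8)/4] = w*log(w**2 + 5)/2 = G'(w).

G(w) = (w**2*log(w**2 + 5) - w**2 + 5*log(w**2 + 5) + 8)/4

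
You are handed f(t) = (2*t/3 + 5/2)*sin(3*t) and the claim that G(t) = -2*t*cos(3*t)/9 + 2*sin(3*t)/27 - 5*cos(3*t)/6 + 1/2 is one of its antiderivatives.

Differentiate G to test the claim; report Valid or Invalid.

Valid. The derivative of G reproduces f.

d/dt[G] = 2*t*sin(3*t)/3 + 5*sin(3*t)/2
This equals f(t) exactly, so the claim holds.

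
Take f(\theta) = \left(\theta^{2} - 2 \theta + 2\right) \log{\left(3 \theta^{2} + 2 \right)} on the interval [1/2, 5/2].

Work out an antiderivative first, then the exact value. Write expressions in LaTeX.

Whatever form F(\theta) takes, F'(\theta) = f(\theta) is non-negotiable.
F(\theta) = - \frac{2 \theta^{3}}{9} + \theta^{2} - \frac{32 \theta}{9} + \left(\frac{\theta^{3}}{3} - \theta^{2} + 2 \theta\right) \log{\left(3 \theta^{2} + 2 \right)} - \frac{2 \log{\left(\theta^{2} + \frac{2}{3} \right)}}{3} + \frac{32 \sqrt{6} \operatorname{atan}{\left(\frac{\sqrt{6} \theta}{2} \right)}}{27} is an antiderivative of f.
Check: d/d\theta[- \frac{2 \theta^{3}}{9} + \theta^{2} - \frac{32 \theta}{9} + \left(\frac{\theta^{3}}{3} - \theta^{2} + 2 \theta\right) \log{\left(3 \theta^{2} + 2 \right)} - \frac{2 \log{\left(\theta^{2} + \frac{2}{3} \right)}}{3} + \frac{32 \sqrt{6} \operatorname{atan}{\left(\frac{\sqrt{6} \theta}{2} \right)}}{27}] = \theta^{2} \log{\left(3 \theta^{2} + 2 \right)} - 2 \theta \log{\left(3 \theta^{2} + 2 \right)} + 2 \log{\left(3 \theta^{2} + 2 \right)}, which equals f(\theta).
F(5/2) = - \frac{55}{9} - \frac{2 \log{\left(\frac{83}{12} \right)}}{3} + \frac{32 \sqrt{6} \operatorname{atan}{\left(\frac{5 \sqrt{6}}{4} \right)}}{27} + \frac{95 \log{\left(\frac{83}{4} \right)}}{24}; F(1/2) = - \frac{14}{9} - \frac{2 \log{\left(\frac{11}{12} \right)}}{3} + \frac{19 \log{\left(\frac{11}{4} \right)}}{24} + \frac{32 \sqrt{6} \operatorname{atan}{\left(\frac{\sqrt{6}}{4} \right)}}{27}.
Integral = F(5/2) - F(1/2) = - \frac{41}{9} - \frac{32 \sqrt{6} \operatorname{atan}{\left(\frac{\sqrt{6}}{4} \right)}}{27} - \frac{2 \log{\left(\frac{83}{12} \right)}}{3} - \frac{19 \log{\left(\frac{11}{4} \right)}}{24} + \frac{2 \log{\left(\frac{11}{12} \right)}}{3} + \frac{32 \sqrt{6} \operatorname{atan}{\left(\frac{5 \sqrt{6}}{4} \right)}}{27} + \frac{95 \log{\left(\frac{83}{4} \right)}}{24}.

Antiderivative: F(\theta) = - \frac{2 \theta^{3}}{9} + \theta^{2} - \frac{32 \theta}{9} + \left(\frac{\theta^{3}}{3} - \theta^{2} + 2 \theta\right) \log{\left(3 \theta^{2} + 2 \right)} - \frac{2 \log{\left(\theta^{2} + \frac{2}{3} \right)}}{3} + \frac{32 \sqrt{6} \operatorname{atan}{\left(\frac{\sqrt{6} \theta}{2} \right)}}{27}; value = - \frac{41}{9} - \frac{32 \sqrt{6} \operatorname{atan}{\left(\frac{\sqrt{6}}{4} \right)}}{27} - \frac{2 \log{\left(\frac{83}{12} \right)}}{3} - \frac{19 \log{\left(\frac{11}{4} \right)}}{24} + \frac{2 \log{\left(\frac{11}{12} \right)}}{3} + \frac{32 \sqrt{6} \operatorname{atan}{\left(\frac{5 \sqrt{6}}{4} \right)}}{27} + \frac{95 \log{\left(\frac{83}{4} \right)}}{24}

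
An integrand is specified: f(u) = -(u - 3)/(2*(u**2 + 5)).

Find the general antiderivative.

F(u) = (-5*log(u**2 + 5) + 6*sqrt(5)*atan(sqrt(5)*u/5))/20 + C

Any candidate F(u) must reproduce f(u) exactly when differentiated.
Check: d/du[(-5*log(u**2 + 5) + 6*sqrt(5)*atan(sqrt(5)*u/5))/20] = (3 - u)/(2*u**2 + 10), which equals f(u).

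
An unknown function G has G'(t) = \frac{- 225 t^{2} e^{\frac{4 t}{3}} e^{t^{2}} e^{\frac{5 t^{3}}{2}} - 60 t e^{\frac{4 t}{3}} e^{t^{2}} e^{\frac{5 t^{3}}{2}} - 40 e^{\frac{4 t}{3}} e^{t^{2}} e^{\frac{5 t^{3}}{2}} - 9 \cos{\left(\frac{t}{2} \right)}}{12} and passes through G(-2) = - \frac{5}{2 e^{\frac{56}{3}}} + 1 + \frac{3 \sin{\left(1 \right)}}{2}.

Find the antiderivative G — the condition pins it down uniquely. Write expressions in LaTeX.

A first test for any G(t): its t-derivative must equal the given G'(t).
A general antiderivative is - \frac{5 e^{\frac{5 t^{3}}{2} + t^{2} + \frac{4 t}{3}}}{2} - \frac{3 \sin{\left(\frac{t}{2} \right)}}{2} + C.
The condition gives C = - \frac{5}{2 e^{\frac{56}{3}}} + 1 + \frac{3 \sin{\left(1 \right)}}{2} - (- \frac{5}{2 e^{\frac{56}{3}}} + \frac{3 \sin{\left(1 \right)}}{2}) = 1.
So G(t) = - \frac{5 e^{\frac{4 t}{3}} e^{t^{2}} e^{\frac{5 t^{3}}{2}} + 3 \sin{\left(\frac{t}{2} \right)} - 2}{2}.
Check: d/dt[- \frac{5 e^{\frac{4 t}{3}} e^{t^{2}} e^{\frac{5 t^{3}}{2}} + 3 \sin{\left(\frac{t}{2} \right)} - 2}{2}] = - \frac{75 t^{2} e^{\frac{4 t}{3}} e^{t^{2}} e^{\frac{5 t^{3}}{2}}}{4} - 5 t e^{\frac{4 t}{3}} e^{t^{2}} e^{\frac{5 t^{3}}{2}} - \frac{10 e^{\frac{4 t}{3}} e^{t^{2}} e^{\frac{5 t^{3}}{2}}}{3} - \frac{3 \cos{\left(\frac{t}{2} \right)}}{4}, which equals G'(t).

G(t) = - \frac{5 e^{\frac{4 t}{3}} e^{t^{2}} e^{\frac{5 t^{3}}{2}} + 3 \sin{\left(\frac{t}{2} \right)} - 2}{2}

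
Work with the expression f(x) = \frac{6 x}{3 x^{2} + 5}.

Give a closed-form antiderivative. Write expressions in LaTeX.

The substitution u = \frac{3 x^{2}}{2} + \frac{5}{2} works: f is exactly (dF/du)*(du/dx) for that inner function.
Check: d/dx[\log{\left(3 x^{2} + 5 \right)}] = \frac{6 x}{3 x^{2} + 5} = f(x).

An antiderivative is F(x) = \log{\left(3 x^{2} + 5 \right)}.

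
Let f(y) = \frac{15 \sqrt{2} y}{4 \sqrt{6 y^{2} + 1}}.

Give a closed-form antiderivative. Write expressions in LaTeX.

The substitution u = 3 y^{2} + \frac{1}{2} works: f is exactly (dF/du)*(du/dy) for that inner function.
Check: d/dy[\frac{5 \sqrt{3 y^{2} + \frac{1}{2}}}{4}] = \frac{15 \sqrt{2} y}{4 \sqrt{6 y^{2} + 1}} = f(y).

An antiderivative is F(y) = \frac{5 \sqrt{3 y^{2} + \frac{1}{2}}}{4}.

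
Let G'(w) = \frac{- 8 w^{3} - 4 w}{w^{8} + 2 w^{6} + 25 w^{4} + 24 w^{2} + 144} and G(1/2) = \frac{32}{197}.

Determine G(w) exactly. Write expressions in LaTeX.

The substitution u = \frac{w^{4}}{2} + \frac{w^{2}}{2} + 6 works: G'(w) is exactly (dG/du)*(du/dw) for that inner function.
A general antiderivative is \frac{1}{\frac{w^{4}}{2} + \frac{w^{2}}{2} + 6} + C.
The condition gives C = \frac{32}{197} - (\frac{32}{197}) = 0.
So G(w) = \frac{1}{\frac{w^{4}}{2} + \frac{w^{2}}{2} + 6}.
Check: d/dw[\frac{1}{\frac{w^{4}}{2} + \frac{w^{2}}{2} + 6}] = \frac{- 8 w^{3} - 4 w}{w^{8} + 2 w^{6} + 25 w^{4} + 24 w^{2} + 144} = G'(w).

G(w) = \frac{1}{\frac{w^{4}}{2} + \frac{w^{2}}{2} + 6}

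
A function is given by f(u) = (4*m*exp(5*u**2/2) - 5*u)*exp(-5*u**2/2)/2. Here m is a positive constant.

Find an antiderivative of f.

An antiderivative is F(u) = (4*m*u*exp(5*u**2/2) + 1)*exp(-5*u**2/2)/2.

For F(u) to be correct the identity F'(u) - f(u) = 0 must hold.
Check: d/du[(4*m*u*exp(5*u**2/2) + 1)*exp(-5*u**2/2)/2] = (4*m*exp(5*u**2/2) - 5*u)*exp(-5*u**2/2)/2 = f(u).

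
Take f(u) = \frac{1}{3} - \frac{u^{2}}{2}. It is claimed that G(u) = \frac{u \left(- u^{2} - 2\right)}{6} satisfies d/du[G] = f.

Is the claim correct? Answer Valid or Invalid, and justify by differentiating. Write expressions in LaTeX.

Invalid: d/du[G] - f = - \frac{2}{3}, which is not 0.

d/du[G] = - \frac{u^{2}}{2} - \frac{1}{3}
d/du[G] - f(u) = - \frac{2}{3} != 0.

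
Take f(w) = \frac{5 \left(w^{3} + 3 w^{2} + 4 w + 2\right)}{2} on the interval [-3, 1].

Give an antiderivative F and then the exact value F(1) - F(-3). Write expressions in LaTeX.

The substitution u = - \frac{w^{2}}{2} - w - 1 works: f is exactly (dF/du)*(du/dw) for that inner function.
F(w) = \frac{5 w^{4}}{8} + \frac{5 w^{3}}{2} + 5 w^{2} + 5 w is an antiderivative of f.
Check: d/dw[\frac{5 w^{4}}{8} + \frac{5 w^{3}}{2} + 5 w^{2} + 5 w] = \frac{5 w^{3}}{2} + \frac{15 w^{2}}{2} + 10 w + 5, which equals f(w).
F(1) = \frac{105}{8}; F(-3) = \frac{105}{8}.
Integral = F(1) - F(-3) = 0.

Antiderivative: F(w) = \frac{5 w^{4}}{8} + \frac{5 w^{3}}{2} + 5 w^{2} + 5 w; value = 0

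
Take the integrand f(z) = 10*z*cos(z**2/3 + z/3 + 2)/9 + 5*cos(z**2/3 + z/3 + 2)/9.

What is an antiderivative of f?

The substitution u = z**2/3 + z/3 + 2 works: f is exactly (dF/du)*(du/dz) for that inner function.
Check: d/dz[5*sin(z**2/3 + z/3 + 2)/3] = 10*z*cos(z**2/3 + z/3 + 2)/9 + 5*cos(z**2/3 + z/3 + 2)/9 = f(z).

An antiderivative is F(z) = 5*sin(z**2/3 + z/3 + 2)/3.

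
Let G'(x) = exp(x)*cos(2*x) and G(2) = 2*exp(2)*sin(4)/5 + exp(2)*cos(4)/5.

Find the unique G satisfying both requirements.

Recover the given G'(x) by differentiating a candidate G(x); any mismatch rules it out.
A general antiderivative is 2*exp(x)*sin(2*x)/5 + exp(x)*cos(2*x)/5 + C.
The condition gives C = 2*exp(2)*sin(4)/5 + exp(2)*cos(4)/5 - (2*exp(2)*sin(4)/5 + exp(2)*cos(4)/5) = 0.
So G(x) = 2*exp(x)*sin(2*x)/5 + exp(x)*cos(2*x)/5.
Check: d/dx[2*exp(x)*sin(2*x)/5 + exp(x)*cos(2*x)/5] = exp(x)*cos(2*x) = G'(x).

G(x) = 2*exp(x)*sin(2*x)/5 + exp(x)*cos(2*x)/5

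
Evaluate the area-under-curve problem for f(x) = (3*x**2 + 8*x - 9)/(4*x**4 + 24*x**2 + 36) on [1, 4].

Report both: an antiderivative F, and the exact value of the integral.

Antiderivative: F(x) = -3*x/(4*x**2 + 12) - 1/(x**2 + 3); value = 69/304

Recognize the product-rule pattern: f = u'v + uv' with u = 1/(x**2 + 3), v = -3*x/4 - 1, so integration by parts undoes it.
F(x) = -3*x/(4*x**2 + 12) - 1/(x**2 + 3) is an antiderivative of f.
Check: d/dx[-3*x/(4*x**2 + 12) - 1/(x**2 + 3)] = (3*x**2 + 8*x - 9)/(4*x**4 + 24*x**2 + 36) = f(x).
F(4) = -4/19; F(1) = -7/16.
Integral = F(4) - F(1) = 69/304.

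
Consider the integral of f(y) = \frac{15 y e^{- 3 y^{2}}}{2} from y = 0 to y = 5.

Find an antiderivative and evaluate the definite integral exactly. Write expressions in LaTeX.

f matches the chain-rule pattern g'(h)*h' with inner function h(y) = - 3 y^{2}; substituting u = h(y) collapses the integral.
F(y) = - \frac{5 e^{- 3 y^{2}}}{4} is an antiderivative of f.
Check: d/dy[- \frac{5 e^{- 3 y^{2}}}{4}] = \frac{15 y e^{- 3 y^{2}}}{2} = f(y).
F(5) = - \frac{5}{4 e^{75}}; F(0) = - \frac{5}{4}.
Integral = F(5) - F(0) = \frac{5}{4} - \frac{5}{4 e^{75}}.

Antiderivative: F(y) = - \frac{5 e^{- 3 y^{2}}}{4}; value = \frac{5}{4} - \frac{5}{4 e^{75}}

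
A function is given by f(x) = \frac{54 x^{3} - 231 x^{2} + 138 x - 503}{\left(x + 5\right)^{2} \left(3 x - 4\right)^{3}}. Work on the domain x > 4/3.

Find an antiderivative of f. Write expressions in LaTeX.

An antiderivative is F(x) = \frac{5}{18 x^{2} - 48 x + 32} - \frac{2}{x + 5}.

Since d/dx undoes antidifferentiation here, F'(x) = f(x) is required of F(x).
Check: d/dx[\frac{5}{18 x^{2} - 48 x + 32} - \frac{2}{x + 5}] = \frac{54 x^{3} - 231 x^{2} + 138 x - 503}{27 x^{5} + 162 x^{4} - 261 x^{3} - 1324 x^{2} + 2960 x - 1600}, which equals f(x).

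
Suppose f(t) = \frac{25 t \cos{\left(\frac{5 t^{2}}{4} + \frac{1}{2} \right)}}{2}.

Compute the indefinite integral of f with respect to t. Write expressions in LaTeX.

F(t) = 5 \sin{\left(\frac{5 t^{2}}{4} + \frac{1}{2} \right)} + C

The substitution u = \frac{5 t^{2}}{4} + \frac{1}{2} works: f is exactly (dF/du)*(du/dt) for that inner function.
Check: d/dt[5 \sin{\left(\frac{5 t^{2}}{4} + \frac{1}{2} \right)}] = \frac{25 t \cos{\left(\frac{5 t^{2}}{4} + \frac{1}{2} \right)}}{2} = f(t).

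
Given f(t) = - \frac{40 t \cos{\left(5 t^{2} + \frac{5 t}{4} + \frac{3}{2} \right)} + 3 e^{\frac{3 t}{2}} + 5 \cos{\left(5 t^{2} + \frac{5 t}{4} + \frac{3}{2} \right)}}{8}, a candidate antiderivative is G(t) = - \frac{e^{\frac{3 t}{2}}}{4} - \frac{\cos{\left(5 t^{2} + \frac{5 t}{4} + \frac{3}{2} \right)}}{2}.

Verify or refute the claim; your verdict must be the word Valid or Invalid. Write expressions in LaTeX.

d/dt[G] = 5 t \sin{\left(5 t^{2} + \frac{5 t}{4} + \frac{3}{2} \right)} - \frac{3 e^{\frac{3 t}{2}}}{8} + \frac{5 \sin{\left(5 t^{2} + \frac{5 t}{4} + \frac{3}{2} \right)}}{8}
d/dt[G] - f(t) = 5 t \sin{\left(5 t^{2} + \frac{5 t}{4} + \frac{3}{2} \right)} + 5 t \cos{\left(5 t^{2} + \frac{5 t}{4} + \frac{3}{2} \right)} + \frac{5 \sin{\left(5 t^{2} + \frac{5 t}{4} + \frac{3}{2} \right)}}{8} + \frac{5 \cos{\left(5 t^{2} + \frac{5 t}{4} + \frac{3}{2} \right)}}{8} != 0.

Invalid: d/dt[G] - f = 5 t \sin{\left(5 t^{2} + \frac{5 t}{4} + \frac{3}{2} \right)} + 5 t \cos{\left(5 t^{2} + \frac{5 t}{4} + \frac{3}{2} \right)} + \frac{5 \sin{\left(5 t^{2} + \frac{5 t}{4} + \frac{3}{2} \right)}}{8} + \frac{5 \cos{\left(5 t^{2} + \frac{5 t}{4} + \frac{3}{2} \right)}}{8}, which is not 0.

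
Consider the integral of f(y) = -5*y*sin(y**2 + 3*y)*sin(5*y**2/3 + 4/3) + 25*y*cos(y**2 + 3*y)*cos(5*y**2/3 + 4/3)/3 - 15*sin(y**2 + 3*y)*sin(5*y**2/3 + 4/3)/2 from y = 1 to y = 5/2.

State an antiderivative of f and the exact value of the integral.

Recognize the product-rule pattern: f = u'v + uv' with u = 5*cos(y**2 + 3*y)/2, v = sin(5*y**2/3 + 4/3), so integration by parts undoes it.
F(y) = 5*sin(5*y**2/3 + 4/3)*cos(y**2 + 3*y)/2 is an antiderivative of f.
Check: d/dy[5*sin(5*y**2/3 + 4/3)*cos(y**2 + 3*y)/2] = -5*y*sin(y**2 + 3*y)*sin(5*y**2/3 + 4/3) + 25*y*cos(y**2 + 3*y)*cos(5*y**2/3 + 4/3)/3 - 15*sin(y**2 + 3*y)*sin(5*y**2/3 + 4/3)/2 = f(y).
F(5/2) = 5*sin(47/4)*cos(55/4)/2; F(1) = 5*sin(3)*cos(4)/2.
Integral = F(5/2) - F(1) = 5*sin(47/4)*cos(55/4)/2 - 5*sin(3)*cos(4)/2.

Antiderivative: F(y) = 5*sin(5*y**2/3 + 4/3)*cos(y**2 + 3*y)/2; value = 5*sin(47/4)*cos(55/4)/2 - 5*sin(3)*cos(4)/2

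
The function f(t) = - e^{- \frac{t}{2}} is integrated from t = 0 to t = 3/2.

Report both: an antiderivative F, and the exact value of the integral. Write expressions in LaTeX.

Antiderivative: F(t) = 2 e^{- \frac{t}{2}}; value = -2 + \frac{2}{e^{\frac{3}{4}}}

Differentiate the proposed F(t) back; it has to land on f(t) exactly.
F(t) = 2 e^{- \frac{t}{2}} is an antiderivative of f.
Check: d/dt[2 e^{- \frac{t}{2}}] = - e^{- \frac{t}{2}} = f(t).
F(3/2) = \frac{2}{e^{\frac{3}{4}}}; F(0) = 2.
Integral = F(3/2) - F(0) = -2 + \frac{2}{e^{\frac{3}{4}}}.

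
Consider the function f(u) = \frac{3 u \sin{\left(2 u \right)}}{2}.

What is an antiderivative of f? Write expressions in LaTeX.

A candidate is checked by its d/du: the result must match f(u).
Check: d/du[\frac{3 \left(- 2 u \cos{\left(2 u \right)} + \sin{\left(2 u \right)}\right)}{8}] = \frac{3 u \sin{\left(2 u \right)}}{2} = f(u).

An antiderivative is F(u) = \frac{3 \left(- 2 u \cos{\left(2 u \right)} + \sin{\left(2 u \right)}\right)}{8}.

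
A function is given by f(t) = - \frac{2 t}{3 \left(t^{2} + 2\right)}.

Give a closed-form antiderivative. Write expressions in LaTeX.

f matches the chain-rule pattern g'(h)*h' with inner function h(t) = \frac{t^{2}}{2} + 1; substituting u = h(t) collapses the integral.
Check: d/dt[- \frac{\log{\left(\frac{t^{2}}{2} + 1 \right)}}{3}] = - \frac{2 t}{3 t^{2} + 6}, which equals f(t).

An antiderivative is F(t) = - \frac{\log{\left(\frac{t^{2}}{2} + 1 \right)}}{3}.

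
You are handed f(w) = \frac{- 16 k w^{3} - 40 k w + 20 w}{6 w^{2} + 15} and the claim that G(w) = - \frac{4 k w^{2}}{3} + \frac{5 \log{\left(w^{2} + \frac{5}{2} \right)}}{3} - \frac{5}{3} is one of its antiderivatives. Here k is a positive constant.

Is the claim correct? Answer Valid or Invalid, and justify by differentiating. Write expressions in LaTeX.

d/dw[G] = \frac{- 16 k w^{3} - 40 k w + 20 w}{6 w^{2} + 15}
This equals f(w) exactly, so the claim holds.

Valid - differentiating G returns exactly f.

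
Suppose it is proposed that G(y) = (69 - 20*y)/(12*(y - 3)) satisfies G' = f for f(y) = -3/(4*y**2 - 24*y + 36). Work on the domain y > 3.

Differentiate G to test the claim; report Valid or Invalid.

Valid - differentiating G returns exactly f.

d/dy[G] = -3/(4*y**2 - 24*y + 36)
This equals f(y) exactly, so the claim holds.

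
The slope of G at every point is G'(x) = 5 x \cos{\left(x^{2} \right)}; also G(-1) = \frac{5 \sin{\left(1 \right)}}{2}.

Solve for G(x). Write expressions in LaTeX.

G(x) = \frac{5 \sin{\left(x^{2} \right)}}{2}

A candidate passes only if d/dx[G] lands on the given G'(x) exactly.
A general antiderivative is \frac{5 \sin{\left(x^{2} \right)}}{2} + C.
The condition gives C = \frac{5 \sin{\left(1 \right)}}{2} - (\frac{5 \sin{\left(1 \right)}}{2}) = 0.
So G(x) = \frac{5 \sin{\left(x^{2} \right)}}{2}.
Check: d/dx[\frac{5 \sin{\left(x^{2} \right)}}{2}] = 5 x \cos{\left(x^{2} \right)} = G'(x).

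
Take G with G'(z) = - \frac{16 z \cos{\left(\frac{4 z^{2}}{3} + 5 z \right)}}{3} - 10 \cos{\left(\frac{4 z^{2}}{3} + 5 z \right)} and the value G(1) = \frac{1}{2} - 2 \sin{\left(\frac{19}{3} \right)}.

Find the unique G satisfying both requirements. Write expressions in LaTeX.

G'(z) matches the chain-rule pattern g'(h)*h' with inner function h(z) = \frac{4 z^{2}}{3} + 5 z; substituting u = h(z) collapses the integral.
A general antiderivative is - 2 \sin{\left(\frac{4 z^{2}}{3} + 5 z \right)} + C.
The condition gives C = \frac{1}{2} - 2 \sin{\left(\frac{19}{3} \right)} - (- 2 \sin{\left(\frac{19}{3} \right)}) = \frac{1}{2}.
So G(z) = \frac{1}{2} - 2 \sin{\left(\frac{4 z^{2}}{3} + 5 z \right)}.
Check: d/dz[\frac{1}{2} - 2 \sin{\left(\frac{4 z^{2}}{3} + 5 z \right)}] = - \frac{16 z \cos{\left(\frac{4 z^{2}}{3} + 5 z \right)}}{3} - 10 \cos{\left(\frac{4 z^{2}}{3} + 5 z \right)} = G'(z).

G(z) = \frac{1}{2} - 2 \sin{\left(\frac{4 z^{2}}{3} + 5 z \right)}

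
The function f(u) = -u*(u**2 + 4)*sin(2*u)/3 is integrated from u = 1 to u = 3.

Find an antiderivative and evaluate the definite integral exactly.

Antiderivative: F(u) = u**3*cos(2*u)/6 - u**2*sin(2*u)/4 + 5*u*cos(2*u)/12 - 5*sin(2*u)/24; value = -7*cos(2)/12 + 11*sin(2)/24 - 59*sin(6)/24 + 23*cos(6)/4

Recover f(u) by differentiating a candidate F(u); any mismatch rules it out.
F(u) = u**3*cos(2*u)/6 - u**2*sin(2*u)/4 + 5*u*cos(2*u)/12 - 5*sin(2*u)/24 is an antiderivative of f.
Check: d/du[u**3*cos(2*u)/6 - u**2*sin(2*u)/4 + 5*u*cos(2*u)/12 - 5*sin(2*u)/24] = -u**3*sin(2*u)/3 - 4*u*sin(2*u)/3, which equals f(u).
F(3) = -59*sin(6)/24 + 23*cos(6)/4; F(1) = -11*sin(2)/24 + 7*cos(2)/12.
Integral = F(3) - F(1) = -7*cos(2)/12 + 11*sin(2)/24 - 59*sin(6)/24 + 23*cos(6)/4.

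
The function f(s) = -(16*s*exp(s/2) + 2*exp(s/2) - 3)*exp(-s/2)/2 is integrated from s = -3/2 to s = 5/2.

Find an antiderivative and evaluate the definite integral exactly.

Antiderivative: F(s) = -4*s**2 - s - 3*exp(-s/2); value = -20 - 3*exp(-5/4) + 3*exp(3/4)

Since d/ds undoes antidifferentiation here, F'(s) = f(s) is required of F(s).
F(s) = -4*s**2 - s - 3*exp(-s/2) is an antiderivative of f.
Check: d/ds[-4*s**2 - s - 3*exp(-s/2)] = (-16*s*exp(s/2) - 2*exp(s/2) + 3)*exp(-s/2)/2, which equals f(s).
F(5/2) = -55/2 - 3*exp(-5/4); F(-3/2) = -15/2 - 3*exp(3/4).
Integral = F(5/2) - F(-3/2) = -20 - 3*exp(-5/4) + 3*exp(3/4).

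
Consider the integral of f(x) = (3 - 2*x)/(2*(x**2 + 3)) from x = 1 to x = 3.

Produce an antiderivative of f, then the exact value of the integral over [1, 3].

Differentiate the proposed F(x) back; it has to land on f(x) exactly.
F(x) = -log(x**2 + 3)/2 + sqrt(3)*atan(sqrt(3)*x/3)/2 is an antiderivative of f.
Check: d/dx[-log(x**2 + 3)/2 + sqrt(3)*atan(sqrt(3)*x/3)/2] = (3 - 2*x)/(2*x**2 + 6), which equals f(x).
F(3) = -log(12)/2 + sqrt(3)*pi/6; F(1) = -log(4)/2 + sqrt(3)*pi/12.
Integral = F(3) - F(1) = -log(12)/2 + sqrt(3)*pi/12 + log(4)/2.

Antiderivative: F(x) = -log(x**2 + 3)/2 + sqrt(3)*atan(sqrt(3)*x/3)/2; value = -log(12)/2 + sqrt(3)*pi/12 + log(4)/2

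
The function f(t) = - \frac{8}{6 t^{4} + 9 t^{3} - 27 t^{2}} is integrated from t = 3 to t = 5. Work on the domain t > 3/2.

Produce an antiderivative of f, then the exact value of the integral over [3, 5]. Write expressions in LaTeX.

Antiderivative: F(t) = \frac{8 \left(3 t \log{\left(t \right)} - 4 t \log{\left(t - \frac{3}{2} \right)} + t \log{\left(t + 3 \right)} - 9\right)}{243 t}; value = - \frac{32 \log{\left(\frac{7}{2} \right)}}{243} - \frac{8 \log{\left(3 \right)}}{81} - \frac{8 \log{\left(6 \right)}}{243} + \frac{16}{405} + \frac{32 \log{\left(\frac{3}{2} \right)}}{243} + \frac{8 \log{\left(8 \right)}}{243} + \frac{8 \log{\left(5 \right)}}{81}

The denominator factors as 3 t^{2} \left(t + 3\right) \left(2 t - 3\right); partial fractions split f into directly integrable pieces: - \frac{64}{243 \left(2 t - 3\right)} + \frac{8}{243 \left(t + 3\right)} + \frac{8}{81 t} + \frac{8}{27 t^{2}}.
F(t) = \frac{8 \left(3 t \log{\left(t \right)} - 4 t \log{\left(t - \frac{3}{2} \right)} + t \log{\left(t + 3 \right)} - 9\right)}{243 t} is an antiderivative of f.
Check: d/dt[\frac{8 \left(3 t \log{\left(t \right)} - 4 t \log{\left(t - \frac{3}{2} \right)} + t \log{\left(t + 3 \right)} - 9\right)}{243 t}] = - \frac{8}{6 t^{4} + 9 t^{3} - 27 t^{2}} = f(t).
F(5) = - \frac{32 \log{\left(\frac{7}{2} \right)}}{243} - \frac{8}{135} + \frac{8 \log{\left(8 \right)}}{243} + \frac{8 \log{\left(5 \right)}}{81}; F(3) = - \frac{8}{81} - \frac{32 \log{\left(\frac{3}{2} \right)}}{243} + \frac{8 \log{\left(6 \right)}}{243} + \frac{8 \log{\left(3 \right)}}{81}.
Integral = F(5) - F(3) = - \frac{32 \log{\left(\frac{7}{2} \right)}}{243} - \frac{8 \log{\left(3 \right)}}{81} - \frac{8 \log{\left(6 \right)}}{243} + \frac{16}{405} + \frac{32 \log{\left(\frac{3}{2} \right)}}{243} + \frac{8 \log{\left(8 \right)}}{243} + \frac{8 \log{\left(5 \right)}}{81}.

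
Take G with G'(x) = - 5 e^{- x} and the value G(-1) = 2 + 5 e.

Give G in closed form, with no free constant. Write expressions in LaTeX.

A first test for any G(x): its x-derivative must equal the given G'(x).
A general antiderivative is 5 e^{- x} + C.
The condition gives C = 2 + 5 e - (5 e) = 2.
So G(x) = \left(2 e^{x} + 5\right) e^{- x}.
Check: d/dx[\left(2 e^{x} + 5\right) e^{- x}] = - 5 e^{- x} = G'(x).

G(x) = \left(2 e^{x} + 5\right) e^{- x}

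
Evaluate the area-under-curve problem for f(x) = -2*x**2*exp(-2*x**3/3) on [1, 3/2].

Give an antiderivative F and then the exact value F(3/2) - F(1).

Antiderivative: F(x) = exp(-2*x**3/3); value = -exp(-2/3) + exp(-9/4)

f matches the chain-rule pattern g'(h)*h' with inner function h(x) = -2*x**3/3; substituting u = h(x) collapses the integral.
F(x) = exp(-2*x**3/3) is an antiderivative of f.
Check: d/dx[exp(-2*x**3/3)] = -2*x**2*exp(-2*x**3/3) = f(x).
F(3/2) = exp(-9/4); F(1) = exp(-2/3).
Integral = F(3/2) - F(1) = -exp(-2/3) + exp(-9/4).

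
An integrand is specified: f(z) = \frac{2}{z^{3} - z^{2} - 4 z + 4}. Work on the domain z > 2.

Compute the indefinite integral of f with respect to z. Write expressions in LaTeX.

F(z) = \frac{\log{\left(z - 2 \right)}}{2} - \frac{2 \log{\left(z - 1 \right)}}{3} + \frac{\log{\left(z + 2 \right)}}{6} + C

Factor the denominator (\left(z - 2\right) \left(z - 1\right) \left(z + 2\right)) and decompose: f = \frac{1}{6 \left(z + 2\right)} - \frac{2}{3 \left(z - 1\right)} + \frac{1}{2 \left(z - 2\right)}; each piece integrates to a log, atan, or power term.
Check: d/dz[\frac{\log{\left(z - 2 \right)}}{2} - \frac{2 \log{\left(z - 1 \right)}}{3} + \frac{\log{\left(z + 2 \right)}}{6}] = \frac{2}{z^{3} - z^{2} - 4 z + 4} = f(z).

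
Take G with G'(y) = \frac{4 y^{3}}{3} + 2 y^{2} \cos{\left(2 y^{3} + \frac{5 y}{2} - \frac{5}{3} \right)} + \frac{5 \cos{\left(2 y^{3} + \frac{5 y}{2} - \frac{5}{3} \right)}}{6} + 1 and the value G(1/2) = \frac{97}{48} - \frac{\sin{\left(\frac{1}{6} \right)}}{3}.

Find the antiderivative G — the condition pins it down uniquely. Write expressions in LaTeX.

Integrate term by term and add the pieces.
A general antiderivative is \frac{y^{4}}{3} + y + \frac{\sin{\left(2 y^{3} + \frac{5 y}{2} - \frac{5}{3} \right)}}{3} + 1 + C.
The condition gives C = \frac{97}{48} - \frac{\sin{\left(\frac{1}{6} \right)}}{3} - (\frac{73}{48} - \frac{\sin{\left(\frac{1}{6} \right)}}{3}) = \frac{1}{2}.
So G(y) = \frac{2 y^{4} + 6 y + 2 \sin{\left(2 y^{3} + \frac{5 y}{2} - \frac{5}{3} \right)} + 9}{6}.
Check: d/dy[\frac{2 y^{4} + 6 y + 2 \sin{\left(2 y^{3} + \frac{5 y}{2} - \frac{5}{3} \right)} + 9}{6}] = \frac{4 y^{3}}{3} + 2 y^{2} \cos{\left(2 y^{3} + \frac{5 y}{2} - \frac{5}{3} \right)} + \frac{5 \cos{\left(2 y^{3} + \frac{5 y}{2} - \frac{5}{3} \right)}}{6} + 1 = G'(y).

G(y) = \frac{2 y^{4} + 6 y + 2 \sin{\left(2 y^{3} + \frac{5 y}{2} - \frac{5}{3} \right)} + 9}{6}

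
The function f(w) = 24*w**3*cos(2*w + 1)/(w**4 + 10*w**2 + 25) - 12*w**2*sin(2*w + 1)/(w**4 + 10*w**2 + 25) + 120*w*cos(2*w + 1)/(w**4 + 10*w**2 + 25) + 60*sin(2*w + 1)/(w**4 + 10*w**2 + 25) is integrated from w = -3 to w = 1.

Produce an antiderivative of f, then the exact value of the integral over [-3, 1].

Antiderivative: F(w) = 6*w*sin(2*w + 1)/(w**2/2 + 5/2); value = 2*sin(3) - 18*sin(5)/7

Integrate term by term and add the pieces.
F(w) = 6*w*sin(2*w + 1)/(w**2/2 + 5/2) is an antiderivative of f.
Check: d/dw[6*w*sin(2*w + 1)/(w**2/2 + 5/2)] = (24*w**3*cos(2*w + 1) - 12*w**2*sin(2*w + 1) + 120*w*cos(2*w + 1) + 60*sin(2*w + 1))/(w**4 + 10*w**2 + 25), which equals f(w).
F(1) = 2*sin(3); F(-3) = 18*sin(5)/7.
Integral = F(1) - F(-3) = 2*sin(3) - 18*sin(5)/7.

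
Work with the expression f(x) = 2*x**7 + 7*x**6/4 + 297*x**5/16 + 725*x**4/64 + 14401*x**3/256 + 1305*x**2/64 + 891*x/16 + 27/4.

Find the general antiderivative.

The substitution u = x**2 + x/4 + 3 works: f is exactly (dF/du)*(du/dx) for that inner function.
Check: d/dx[(4*x**2 + x + 12)**4/1024] = 2*x**7 + 7*x**6/4 + 297*x**5/16 + 725*x**4/64 + 14401*x**3/256 + 1305*x**2/64 + 891*x/16 + 27/4 = f(x).

F(x) = (4*x**2 + x + 12)**4/1024 + C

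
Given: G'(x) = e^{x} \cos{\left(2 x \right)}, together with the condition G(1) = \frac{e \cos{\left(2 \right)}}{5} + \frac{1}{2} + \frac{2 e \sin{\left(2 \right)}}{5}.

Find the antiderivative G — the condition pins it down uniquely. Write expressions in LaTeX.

Recover the given G'(x) by differentiating a candidate G(x); any mismatch rules it out.
A general antiderivative is \frac{2 e^{x} \sin{\left(2 x \right)}}{5} + \frac{e^{x} \cos{\left(2 x \right)}}{5} + C.
The condition gives C = \frac{e \cos{\left(2 \right)}}{5} + \frac{1}{2} + \frac{2 e \sin{\left(2 \right)}}{5} - (\frac{e \cos{\left(2 \right)}}{5} + \frac{2 e \sin{\left(2 \right)}}{5}) = \frac{1}{2}.
So G(x) = \frac{2 e^{x} \sin{\left(2 x \right)}}{5} + \frac{e^{x} \cos{\left(2 x \right)}}{5} + \frac{1}{2}.
Check: d/dx[\frac{2 e^{x} \sin{\left(2 x \right)}}{5} + \frac{e^{x} \cos{\left(2 x \right)}}{5} + \frac{1}{2}] = e^{x} \cos{\left(2 x \right)} = G'(x).

G(x) = \frac{2 e^{x} \sin{\left(2 x \right)}}{5} + \frac{e^{x} \cos{\left(2 x \right)}}{5} + \frac{1}{2}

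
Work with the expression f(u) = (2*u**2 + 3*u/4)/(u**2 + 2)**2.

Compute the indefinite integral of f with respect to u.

Since d/du undoes antidifferentiation here, F'(u) = f(u) is required of F(u).
Check: d/du[(4*sqrt(2)*u**2*atan(sqrt(2)*u/2) - 8*u + 8*sqrt(2)*atan(sqrt(2)*u/2) - 3)/(8*(u**2 + 2))] = (8*u**2 + 3*u)/(4*u**4 + 16*u**2 + 16), which equals f(u).

F(u) = (4*sqrt(2)*u**2*atan(sqrt(2)*u/2) - 8*u + 8*sqrt(2)*atan(sqrt(2)*u/2) - 3)/(8*(u**2 + 2)) + C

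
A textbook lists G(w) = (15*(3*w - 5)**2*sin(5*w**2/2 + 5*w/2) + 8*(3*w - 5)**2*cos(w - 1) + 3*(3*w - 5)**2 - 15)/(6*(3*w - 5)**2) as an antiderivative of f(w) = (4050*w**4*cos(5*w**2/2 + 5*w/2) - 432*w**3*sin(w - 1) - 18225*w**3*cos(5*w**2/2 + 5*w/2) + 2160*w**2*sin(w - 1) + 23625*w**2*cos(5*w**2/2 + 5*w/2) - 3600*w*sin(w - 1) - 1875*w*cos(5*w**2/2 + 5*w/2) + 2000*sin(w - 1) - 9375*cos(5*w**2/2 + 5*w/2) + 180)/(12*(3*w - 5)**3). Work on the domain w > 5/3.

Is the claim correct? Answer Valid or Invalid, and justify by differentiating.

d/dw[G] = (4050*w**4*cos(5*w**2/2 + 5*w/2) - 432*w**3*sin(w - 1) - 18225*w**3*cos(5*w**2/2 + 5*w/2) + 2160*w**2*sin(w - 1) + 23625*w**2*cos(5*w**2/2 + 5*w/2) - 3600*w*sin(w - 1) - 1875*w*cos(5*w**2/2 + 5*w/2) + 2000*sin(w - 1) - 9375*cos(5*w**2/2 + 5*w/2) + 180)/(324*w**3 - 1620*w**2 + 2700*w - 1500)
This equals f(w) exactly, so the claim holds.

Valid: G'(w) = f(w).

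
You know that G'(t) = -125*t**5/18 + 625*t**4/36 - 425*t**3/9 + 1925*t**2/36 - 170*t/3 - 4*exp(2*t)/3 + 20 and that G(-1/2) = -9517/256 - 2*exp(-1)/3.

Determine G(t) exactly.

The integrand splits into summands that can be handled one at a time.
A general antiderivative is (-5*t**2/3 + 5*t/3 - 4)**3/4 - 2*exp(2*t)/3 + C.
The condition gives C = -9517/256 - 2*exp(-1)/3 - (-9261/256 - 2*exp(-1)/3) = -1.
So G(t) = -(125*t**6 - 375*t**5 + 1275*t**4 - 1925*t**3 + 3060*t**2 - 2160*t + 72*exp(2*t) + 1836)/108.
Check: d/dt[-(125*t**6 - 375*t**5 + 1275*t**4 - 1925*t**3 + 3060*t**2 - 2160*t + 72*exp(2*t) + 1836)/108] = -125*t**5/18 + 625*t**4/36 - 425*t**3/9 + 1925*t**2/36 - 170*t/3 - 4*exp(2*t)/3 + 20 = G'(t).

G(t) = -(125*t**6 - 375*t**5 + 1275*t**4 - 1925*t**3 + 3060*t**2 - 2160*t + 72*exp(2*t) + 1836)/108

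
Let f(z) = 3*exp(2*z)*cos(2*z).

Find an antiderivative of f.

Recover f(z) by differentiating a candidate F(z); any mismatch rules it out.
Check: d/dz[3*exp(2*z)*sin(2*z)/4 + 3*exp(2*z)*cos(2*z)/4] = 3*exp(2*z)*cos(2*z) = f(z).

An antiderivative is F(z) = 3*exp(2*z)*sin(2*z)/4 + 3*exp(2*z)*cos(2*z)/4.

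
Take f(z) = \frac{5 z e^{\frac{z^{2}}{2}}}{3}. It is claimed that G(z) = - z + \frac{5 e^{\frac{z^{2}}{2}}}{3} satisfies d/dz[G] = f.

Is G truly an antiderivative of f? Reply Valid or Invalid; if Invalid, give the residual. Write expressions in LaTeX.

Invalid: d/dz[G] - f = -1, which is not 0.

d/dz[G] = \frac{5 z e^{\frac{z^{2}}{2}}}{3} - 1
d/dz[G] - f(z) = -1 != 0.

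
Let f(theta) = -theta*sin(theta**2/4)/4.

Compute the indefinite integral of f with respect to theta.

The substitution u = theta**2/4 works: f is exactly (dF/du)*(du/dtheta) for that inner function.
Check: d/dtheta[cos(theta**2/4)/2] = -theta*sin(theta**2/4)/4 = f(theta).

F(theta) = cos(theta**2/4)/2 + C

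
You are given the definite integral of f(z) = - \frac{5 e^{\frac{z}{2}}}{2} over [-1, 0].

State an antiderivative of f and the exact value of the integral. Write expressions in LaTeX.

Whatever form F(z) takes, F'(z) = f(z) is non-negotiable.
F(z) = - 5 e^{\frac{z}{2}} is an antiderivative of f.
Check: d/dz[- 5 e^{\frac{z}{2}}] = - \frac{5 e^{\frac{z}{2}}}{2} = f(z).
F(0) = -5; F(-1) = - \frac{5}{e^{\frac{1}{2}}}.
Integral = F(0) - F(-1) = -5 + \frac{5}{e^{\frac{1}{2}}}.

Antiderivative: F(z) = - 5 e^{\frac{z}{2}}; value = -5 + \frac{5}{e^{\frac{1}{2}}}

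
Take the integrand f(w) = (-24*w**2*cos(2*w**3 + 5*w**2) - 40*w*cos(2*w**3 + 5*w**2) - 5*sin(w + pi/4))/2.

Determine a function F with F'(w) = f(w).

Recover f(w) by differentiating a candidate F(w); any mismatch rules it out.
Check: d/dw[-2*sin(2*w**3 + 5*w**2) + 5*cos(w + pi/4)/2] = -12*w**2*cos(2*w**3 + 5*w**2) - 20*w*cos(2*w**3 + 5*w**2) - 5*sin(w + pi/4)/2, which equals f(w).

An antiderivative is F(w) = -2*sin(2*w**3 + 5*w**2) + 5*cos(w + pi/4)/2.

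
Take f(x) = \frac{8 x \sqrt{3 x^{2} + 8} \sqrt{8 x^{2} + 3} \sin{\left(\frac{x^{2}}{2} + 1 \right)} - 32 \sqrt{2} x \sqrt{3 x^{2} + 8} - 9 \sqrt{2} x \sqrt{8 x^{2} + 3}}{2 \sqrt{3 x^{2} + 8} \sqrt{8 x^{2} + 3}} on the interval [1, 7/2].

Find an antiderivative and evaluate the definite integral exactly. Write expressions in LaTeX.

Antiderivative: F(x) = - \frac{3 \sqrt{2} \sqrt{3 x^{2} + 8} + 4 \sqrt{2} \sqrt{8 x^{2} + 3} + 8 \cos{\left(\frac{x^{2}}{2} + 1 \right)}}{2}; value = - 2 \sqrt{202} - \frac{3 \sqrt{358}}{4} - 4 \cos{\left(\frac{57}{8} \right)} + 4 \cos{\left(\frac{3}{2} \right)} + \frac{7 \sqrt{22}}{2}

Recover f(x) by differentiating a candidate F(x); any mismatch rules it out.
F(x) = - \frac{3 \sqrt{2} \sqrt{3 x^{2} + 8} + 4 \sqrt{2} \sqrt{8 x^{2} + 3} + 8 \cos{\left(\frac{x^{2}}{2} + 1 \right)}}{2} is an antiderivative of f.
Check: d/dx[- \frac{3 \sqrt{2} \sqrt{3 x^{2} + 8} + 4 \sqrt{2} \sqrt{8 x^{2} + 3} + 8 \cos{\left(\frac{x^{2}}{2} + 1 \right)}}{2}] = \frac{8 x \sqrt{3 x^{2} + 8} \sqrt{8 x^{2} + 3} \sin{\left(\frac{x^{2}}{2} + 1 \right)} - 32 \sqrt{2} x \sqrt{3 x^{2} + 8} - 9 \sqrt{2} x \sqrt{8 x^{2} + 3}}{2 \sqrt{3 x^{2} + 8} \sqrt{8 x^{2} + 3}} = f(x).
F(7/2) = - 2 \sqrt{202} - \frac{3 \sqrt{358}}{4} - 4 \cos{\left(\frac{57}{8} \right)}; F(1) = - \frac{7 \sqrt{22}}{2} - 4 \cos{\left(\frac{3}{2} \right)}.
Integral = F(7/2) - F(1) = - 2 \sqrt{202} - \frac{3 \sqrt{358}}{4} - 4 \cos{\left(\frac{57}{8} \right)} + 4 \cos{\left(\frac{3}{2} \right)} + \frac{7 \sqrt{22}}{2}.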